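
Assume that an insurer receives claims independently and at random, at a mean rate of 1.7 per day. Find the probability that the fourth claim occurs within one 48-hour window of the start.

Over the interval, μ = 1.7 × 2 = 3.4 (a 48-hour window = 2 days).
The fourth arrival falls in the interval iff at least 4 events occur there: P(S_4 ≤ t) = P(N ≥ 4) = 1 − P(N ≤ 3) ≈ 0.4416.

0.4416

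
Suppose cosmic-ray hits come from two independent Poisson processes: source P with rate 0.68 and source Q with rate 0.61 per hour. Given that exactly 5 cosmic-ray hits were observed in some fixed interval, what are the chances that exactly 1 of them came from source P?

Given the total, each event is independently from source P with probability p = λ_P/(λ_P+λ_Q) = 0.68/1.29 ≈ 0.5271.
So K ~ Binomial(5, 0.68/1.29): P(K = 1) = C(5,1) · (0.68/1.29)^1 · (0.61/1.29)^4 ≈ 0.1318.

0.1318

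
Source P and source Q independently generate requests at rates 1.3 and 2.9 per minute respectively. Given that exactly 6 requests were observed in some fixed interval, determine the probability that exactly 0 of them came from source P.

0.1084

Given the total, each event is independently from source P with probability p = λ_P/(λ_P+λ_Q) = 1.3/4.2 ≈ 0.3095.
So K ~ Binomial(6, 1.3/4.2): P(K = 0) = C(6,0) · (1.3/4.2)^0 · (2.9/4.2)^6 ≈ 0.1084.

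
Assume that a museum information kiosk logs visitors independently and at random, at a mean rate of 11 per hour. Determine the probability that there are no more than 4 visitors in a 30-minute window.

Over the interval, μ = 11 × 0.5 = 5.5 (a 30-minute window = 0.5 hours).
P(N ≤ 4) = Σ_{j=0}^{4} e^(−μ) μ^j/j! ≈ 0.3575.

0.3575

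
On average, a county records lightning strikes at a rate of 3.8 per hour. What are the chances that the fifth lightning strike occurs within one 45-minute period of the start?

Over the interval, μ = 3.8 × 0.75 = 2.85 (a 45-minute period = 0.75 hours).
The fifth arrival falls in the interval iff at least 5 events occur there: P(S_5 ≤ t) = P(N ≥ 5) = 1 − P(N ≤ 4) ≈ 0.1602.

0.1602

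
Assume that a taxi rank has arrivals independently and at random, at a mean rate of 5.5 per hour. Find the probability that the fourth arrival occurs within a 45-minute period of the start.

Over the interval, μ = 5.5 × 0.75 = 4.125 (a 45-minute period = 0.75 hours).
The fourth arrival falls in the interval iff at least 4 events occur there: P(S_4 ≤ t) = P(N ≥ 4) = 1 − P(N ≤ 3) ≈ 0.5906.

0.5906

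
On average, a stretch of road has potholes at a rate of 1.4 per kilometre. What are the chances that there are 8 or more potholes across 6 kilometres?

Over the interval, μ = 1.4 × 6 = 8.4 (6 kilometres).
P(N ≥ 8) = 1 − P(N ≤ 7) = 1 − Σ_{j=0}^{7} e^(−μ) μ^j/j! ≈ 0.6013.

0.6013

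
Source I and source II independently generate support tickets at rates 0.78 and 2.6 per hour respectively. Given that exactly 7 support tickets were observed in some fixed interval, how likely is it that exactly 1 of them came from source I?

0.3347

Given the total, each event is independently from source I with probability p = λ_I/(λ_I+λ_II) = 0.78/3.38 ≈ 0.2308.
So K ~ Binomial(7, 0.78/3.38): P(K = 1) = C(7,1) · (0.78/3.38)^1 · (2.6/3.38)^6 ≈ 0.3347.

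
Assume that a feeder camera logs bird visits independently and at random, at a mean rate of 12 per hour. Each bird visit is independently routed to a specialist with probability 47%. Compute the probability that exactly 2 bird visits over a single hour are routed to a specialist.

0.0565

Thinning: the bird visits that are routed to a specialist themselves form a Poisson process with rate 0.47 × 12 = 5.64 per hour.
So μ = 5.64.
P(N = 2) = e^(−5.64) · 5.64^2/2! ≈ 0.0565.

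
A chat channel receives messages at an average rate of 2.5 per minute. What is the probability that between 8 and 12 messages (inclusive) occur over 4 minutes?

0.5713

Over the interval, μ = 2.5 × 4 = 10 (4 minutes).
P(8 ≤ N ≤ 12) = Σ_{j=8}^{12} e^(−10) · 10^j/j! ≈ 0.5713.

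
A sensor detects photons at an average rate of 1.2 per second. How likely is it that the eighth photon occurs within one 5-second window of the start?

0.2560

Over the interval, μ = 1.2 × 5 = 6 (a 5-second window = 5 seconds).
The eighth arrival falls in the interval iff at least 8 events occur there: P(S_8 ≤ t) = P(N ≥ 8) = 1 − P(N ≤ 7) ≈ 0.2560.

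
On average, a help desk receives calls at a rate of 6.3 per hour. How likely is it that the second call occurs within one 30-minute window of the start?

0.8222

Over the interval, μ = 6.3 × 0.5 = 3.15 (a 30-minute window = 0.5 hours).
The second arrival falls in the interval iff at least 2 events occur there: P(S_2 ≤ t) = P(N ≥ 2) = 1 − P(N ≤ 1) ≈ 0.8222.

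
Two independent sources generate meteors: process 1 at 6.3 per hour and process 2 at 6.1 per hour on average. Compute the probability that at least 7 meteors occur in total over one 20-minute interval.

Independent Poisson processes superpose: combined rate λ = 6.3 + 6.1 = 12.4 per hour.
Over the interval, μ = 12.4 × 1/3 ≈ 4.13333 (a 20-minute interval = 1/3 hours).
P(N ≥ 7) = 1 − P(N ≤ 6) ≈ 0.1250.

0.1250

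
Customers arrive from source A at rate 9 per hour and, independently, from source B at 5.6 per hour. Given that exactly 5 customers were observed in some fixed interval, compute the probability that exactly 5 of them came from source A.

Given the total, each event is independently from source A with probability p = λ_A/(λ_A+λ_B) = 9/14.6 ≈ 0.6164.
So K ~ Binomial(5, 9/14.6): P(K = 5) = C(5,5) · (9/14.6)^5 · (5.6/14.6)^0 ≈ 0.0890.

0.0890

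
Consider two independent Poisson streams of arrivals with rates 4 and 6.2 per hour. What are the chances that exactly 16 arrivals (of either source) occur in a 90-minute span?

Independent Poisson processes superpose: combined rate λ = 4 + 6.2 = 10.2 per hour.
Over the interval, μ = 10.2 × 1.5 = 15.3 (a 90-minute span = 1.5 hours).
P(N = 16) = e^(−15.3) · 15.3^16/16! ≈ 0.0977.

0.0977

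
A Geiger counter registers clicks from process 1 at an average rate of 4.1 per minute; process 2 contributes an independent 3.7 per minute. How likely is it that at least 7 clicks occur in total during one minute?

0.6616

Independent Poisson processes superpose: combined rate λ = 4.1 + 3.7 = 7.8 per minute.
So μ = 7.8.
P(N ≥ 7) = 1 − P(N ≤ 6) ≈ 0.6616.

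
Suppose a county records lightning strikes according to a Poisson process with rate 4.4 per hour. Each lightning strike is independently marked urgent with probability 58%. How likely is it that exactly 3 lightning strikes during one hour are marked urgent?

0.2159

Thinning: the lightning strikes that are marked urgent themselves form a Poisson process with rate 0.58 × 4.4 = 2.552 per hour.
So μ = 2.552.
P(N = 3) = e^(−2.552) · 2.552^3/3! ≈ 0.2159.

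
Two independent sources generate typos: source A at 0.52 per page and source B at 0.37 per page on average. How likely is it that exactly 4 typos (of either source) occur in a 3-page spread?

Independent Poisson processes superpose: combined rate λ = 0.52 + 0.37 = 0.89 per page.
Over the interval, μ = 0.89 × 3 = 2.67 (a 3-page spread = 3 pages).
P(N = 4) = e^(−2.67) · 2.67^4/4! ≈ 0.1466.

0.1466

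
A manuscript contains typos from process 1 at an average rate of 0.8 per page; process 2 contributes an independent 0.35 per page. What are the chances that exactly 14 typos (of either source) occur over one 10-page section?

Independent Poisson processes superpose: combined rate λ = 0.8 + 0.35 = 1.15 per page.
Over the interval, μ = 1.15 × 10 = 11.5 (a 10-page section = 10 pages).
P(N = 14) = e^(−11.5) · 11.5^14/14! ≈ 0.0822.

0.0822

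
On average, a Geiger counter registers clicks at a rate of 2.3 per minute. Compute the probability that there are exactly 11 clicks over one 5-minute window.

Over the interval, μ = 2.3 × 5 = 11.5 (a 5-minute window = 5 minutes).
P(N = 11) = e^(−μ) μ^11/11! = e^(−11.5) · 11.5^11/39916800 ≈ 0.1181.

0.1181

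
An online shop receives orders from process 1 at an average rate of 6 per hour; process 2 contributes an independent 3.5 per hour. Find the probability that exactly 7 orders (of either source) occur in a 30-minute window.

Independent Poisson processes superpose: combined rate λ = 6 + 3.5 = 9.5 per hour.
Over the interval, μ = 9.5 × 0.5 = 4.75 (a 30-minute window = 0.5 hours).
P(N = 7) = e^(−4.75) · 4.75^7/7! ≈ 0.0937.

0.0937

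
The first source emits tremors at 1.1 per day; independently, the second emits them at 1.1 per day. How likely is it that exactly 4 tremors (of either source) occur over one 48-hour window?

Independent Poisson processes superpose: combined rate λ = 1.1 + 1.1 = 2.2 per day.
Over the interval, μ = 2.2 × 2 = 4.4 (a 48-hour window = 2 days).
P(N = 4) = e^(−4.4) · 4.4^4/4! ≈ 0.1917.

0.1917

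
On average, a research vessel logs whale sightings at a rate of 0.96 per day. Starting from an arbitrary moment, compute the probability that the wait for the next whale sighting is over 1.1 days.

0.3478

The wait for the next event is exponential with rate λ = 0.96 per day.
P(T > 1.1) = e^(−λt) = e^(−0.96 × 1.1) = e^(−1.056) ≈ 0.3478.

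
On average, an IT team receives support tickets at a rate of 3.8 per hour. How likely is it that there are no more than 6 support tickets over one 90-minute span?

0.6544

Over the interval, μ = 3.8 × 1.5 = 5.7 (a 90-minute span = 1.5 hours).
P(N ≤ 6) = Σ_{j=0}^{6} e^(−μ) μ^j/j! ≈ 0.6544.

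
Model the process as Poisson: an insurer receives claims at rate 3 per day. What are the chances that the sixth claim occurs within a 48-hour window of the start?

0.5543

Over the interval, μ = 3 × 2 = 6 (a 48-hour window = 2 days).
The sixth arrival falls in the interval iff at least 6 events occur there: P(S_6 ≤ t) = P(N ≥ 6) = 1 − P(N ≤ 5) ≈ 0.5543.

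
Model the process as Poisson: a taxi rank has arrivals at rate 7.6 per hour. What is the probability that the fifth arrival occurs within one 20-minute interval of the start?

Over the interval, μ = 7.6 × 1/3 ≈ 2.53333 (a 20-minute interval = 1/3 hours).
The fifth arrival falls in the interval iff at least 5 events occur there: P(S_5 ≤ t) = P(N ≥ 5) = 1 − P(N ≤ 4) ≈ 0.1133.

0.1133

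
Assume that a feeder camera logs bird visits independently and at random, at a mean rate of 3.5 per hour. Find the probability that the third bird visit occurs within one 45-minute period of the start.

Over the interval, μ = 3.5 × 0.75 = 2.625 (a 45-minute period = 0.75 hours).
The third arrival falls in the interval iff at least 3 events occur there: P(S_3 ≤ t) = P(N ≥ 3) = 1 − P(N ≤ 2) ≈ 0.4878.

0.4878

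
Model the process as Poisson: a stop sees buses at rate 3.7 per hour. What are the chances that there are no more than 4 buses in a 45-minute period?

Over the interval, μ = 3.7 × 0.75 = 2.775 (a 45-minute period = 0.75 hours).
P(N ≤ 4) = Σ_{j=0}^{4} e^(−μ) μ^j/j! ≈ 0.8515.

0.8515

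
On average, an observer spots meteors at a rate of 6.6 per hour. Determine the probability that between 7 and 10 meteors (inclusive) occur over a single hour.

0.4166

With mean μ = 6.6 per hour,
P(7 ≤ N ≤ 10) = Σ_{j=7}^{10} e^(−6.6) · 6.6^j/j! ≈ 0.4166.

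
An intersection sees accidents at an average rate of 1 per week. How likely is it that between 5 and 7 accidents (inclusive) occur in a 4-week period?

Over the interval, μ = 1 × 4 = 4 (a 4-week period = 4 weeks).
P(5 ≤ N ≤ 7) = Σ_{j=5}^{7} e^(−4) · 4^j/j! ≈ 0.3200.

0.3200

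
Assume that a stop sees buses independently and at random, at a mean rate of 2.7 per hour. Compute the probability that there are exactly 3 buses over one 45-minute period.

0.1827

Over the interval, μ = 2.7 × 0.75 = 2.025 (a 45-minute period = 0.75 hours).
P(N = 3) = e^(−μ) μ^3/3! = e^(−2.025) · 2.025^3/6 ≈ 0.1827.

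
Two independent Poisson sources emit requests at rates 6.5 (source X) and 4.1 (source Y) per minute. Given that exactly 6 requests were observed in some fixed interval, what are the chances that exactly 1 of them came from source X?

0.0319

Given the total, each event is independently from source X with probability p = λ_X/(λ_X+λ_Y) = 6.5/10.6 ≈ 0.6132.
So K ~ Binomial(6, 6.5/10.6): P(K = 1) = C(6,1) · (6.5/10.6)^1 · (4.1/10.6)^5 ≈ 0.0319.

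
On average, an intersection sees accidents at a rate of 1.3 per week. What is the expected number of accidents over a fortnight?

2.6

E[N] = λt = 1.3 × 2 = 2.6 (a fortnight = 2 weeks).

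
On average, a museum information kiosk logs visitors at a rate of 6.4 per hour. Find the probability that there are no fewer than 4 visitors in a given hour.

0.8811

With mean μ = 6.4 per hour,
P(N ≥ 4) = 1 − P(N ≤ 3) = 1 − Σ_{j=0}^{3} e^(−μ) μ^j/j! ≈ 0.8811.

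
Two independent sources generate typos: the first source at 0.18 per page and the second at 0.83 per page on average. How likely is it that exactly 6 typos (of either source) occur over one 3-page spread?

0.0519

Independent Poisson processes superpose: combined rate λ = 0.18 + 0.83 = 1.01 per page.
Over the interval, μ = 1.01 × 3 = 3.03 (a 3-page spread = 3 pages).
P(N = 6) = e^(−3.03) · 3.03^6/6! ≈ 0.0519.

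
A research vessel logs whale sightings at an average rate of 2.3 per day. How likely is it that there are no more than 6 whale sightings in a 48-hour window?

Over the interval, μ = 2.3 × 2 = 4.6 (a 48-hour window = 2 days).
P(N ≤ 6) = Σ_{j=0}^{6} e^(−μ) μ^j/j! ≈ 0.8180.

0.8180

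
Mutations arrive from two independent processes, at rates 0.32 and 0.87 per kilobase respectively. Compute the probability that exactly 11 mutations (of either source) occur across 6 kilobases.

0.0488

Independent Poisson processes superpose: combined rate λ = 0.32 + 0.87 = 1.19 per kilobase.
Over the interval, μ = 1.19 × 6 = 7.14 (6 kilobases).
P(N = 11) = e^(−7.14) · 7.14^11/11! ≈ 0.0488.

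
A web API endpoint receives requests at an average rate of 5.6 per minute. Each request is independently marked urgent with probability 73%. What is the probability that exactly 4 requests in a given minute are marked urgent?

0.1952

Thinning: the requests that are marked urgent themselves form a Poisson process with rate 0.73 × 5.6 = 4.088 per minute.
So μ = 4.088.
P(N = 4) = e^(−4.088) · 4.088^4/4! ≈ 0.1952.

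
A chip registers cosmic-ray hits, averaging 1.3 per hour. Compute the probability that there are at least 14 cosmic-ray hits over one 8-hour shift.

0.1664

Over the interval, μ = 1.3 × 8 = 10.4 (an 8-hour shift = 8 hours).
P(N ≥ 14) = 1 − P(N ≤ 13) = 1 − Σ_{j=0}^{13} e^(−μ) μ^j/j! ≈ 0.1664.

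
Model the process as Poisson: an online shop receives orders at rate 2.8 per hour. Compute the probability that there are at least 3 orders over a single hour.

With mean μ = 2.8 per hour,
P(N ≥ 3) = 1 − P(N ≤ 2) = 1 − Σ_{j=0}^{2} e^(−μ) μ^j/j! ≈ 0.5305.

0.5305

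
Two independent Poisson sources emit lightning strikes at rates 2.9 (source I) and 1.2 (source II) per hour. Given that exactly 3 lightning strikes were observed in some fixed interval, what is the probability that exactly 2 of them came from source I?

0.4393

Given the total, each event is independently from source I with probability p = λ_I/(λ_I+λ_II) = 2.9/4.1 ≈ 0.7073.
So K ~ Binomial(3, 2.9/4.1): P(K = 2) = C(3,2) · (2.9/4.1)^2 · (1.2/4.1)^1 ≈ 0.4393.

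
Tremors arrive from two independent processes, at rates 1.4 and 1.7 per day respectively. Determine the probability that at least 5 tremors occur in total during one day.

Independent Poisson processes superpose: combined rate λ = 1.4 + 1.7 = 3.1 per day.
So μ = 3.1.
P(N ≥ 5) = 1 − P(N ≤ 4) ≈ 0.2018.

0.2018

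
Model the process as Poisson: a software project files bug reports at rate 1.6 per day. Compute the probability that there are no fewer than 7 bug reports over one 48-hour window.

0.0446

Over the interval, μ = 1.6 × 2 = 3.2 (a 48-hour window = 2 days).
P(N ≥ 7) = 1 − P(N ≤ 6) = 1 − Σ_{j=0}^{6} e^(−μ) μ^j/j! ≈ 0.0446.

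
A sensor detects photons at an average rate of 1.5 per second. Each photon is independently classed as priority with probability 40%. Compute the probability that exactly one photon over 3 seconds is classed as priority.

0.2975

Thinning: the photons that are classed as priority themselves form a Poisson process with rate 0.4 × 1.5 = 0.6 per second.
Over the interval, μ = 0.6 × 3 = 1.8 (3 seconds).
P(N = 1) = e^(−1.8) · 1.8^1/1! ≈ 0.2975.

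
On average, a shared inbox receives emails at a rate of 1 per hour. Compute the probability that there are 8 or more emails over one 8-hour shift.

Over the interval, μ = 1 × 8 = 8 (an 8-hour shift = 8 hours).
P(N ≥ 8) = 1 − P(N ≤ 7) = 1 − Σ_{j=0}^{7} e^(−μ) μ^j/j! ≈ 0.5470.

0.5470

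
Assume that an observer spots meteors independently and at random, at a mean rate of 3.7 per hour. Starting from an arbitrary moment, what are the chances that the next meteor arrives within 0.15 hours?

Inter-arrival times are exponential with rate λ = 3.7 per hour.
P(T ≤ 0.15) = 1 − e^(−λt) = 1 − e^(−3.7 × 0.15) = 1 − e^(−0.555) ≈ 0.4259.

0.4259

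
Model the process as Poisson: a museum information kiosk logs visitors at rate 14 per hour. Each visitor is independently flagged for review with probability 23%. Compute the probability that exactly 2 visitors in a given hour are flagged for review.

0.2071

Thinning: the visitors that are flagged for review themselves form a Poisson process with rate 0.23 × 14 = 3.22 per hour.
So μ = 3.22.
P(N = 2) = e^(−3.22) · 3.22^2/2! ≈ 0.2071.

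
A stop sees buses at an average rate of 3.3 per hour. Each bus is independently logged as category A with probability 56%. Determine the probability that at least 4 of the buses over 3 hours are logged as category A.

Thinning: the buses that are logged as category A themselves form a Poisson process with rate 0.56 × 3.3 = 1.848 per hour.
Over the interval, μ = 1.848 × 3 = 5.544 (3 hours).
P(N ≥ 4) = 1 − P(N ≤ 3) ≈ 0.8032.

0.8032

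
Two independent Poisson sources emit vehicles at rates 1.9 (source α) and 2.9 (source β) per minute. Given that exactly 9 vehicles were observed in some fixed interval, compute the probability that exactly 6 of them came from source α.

0.0713

Given the total, each event is independently from source α with probability p = λ_α/(λ_α+λ_β) = 1.9/4.8 ≈ 0.3958.
So K ~ Binomial(9, 1.9/4.8): P(K = 6) = C(9,6) · (1.9/4.8)^6 · (2.9/4.8)^3 ≈ 0.0713.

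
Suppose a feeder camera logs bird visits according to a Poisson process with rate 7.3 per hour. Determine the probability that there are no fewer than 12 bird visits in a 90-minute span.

Over the interval, μ = 7.3 × 1.5 = 10.95 (a 90-minute span = 1.5 hours).
P(N ≥ 12) = 1 − P(N ≤ 11) = 1 − Σ_{j=0}^{11} e^(−μ) μ^j/j! ≈ 0.4148.

0.4148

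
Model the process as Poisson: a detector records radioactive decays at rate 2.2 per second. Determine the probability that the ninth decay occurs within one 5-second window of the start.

Over the interval, μ = 2.2 × 5 = 11 (a 5-second window = 5 seconds).
The ninth arrival falls in the interval iff at least 9 events occur there: P(S_9 ≤ t) = P(N ≥ 9) = 1 − P(N ≤ 8) ≈ 0.7680.

0.7680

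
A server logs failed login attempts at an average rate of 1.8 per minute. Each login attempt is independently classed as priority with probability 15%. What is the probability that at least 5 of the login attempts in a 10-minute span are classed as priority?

0.1371

Thinning: the login attempts that are classed as priority themselves form a Poisson process with rate 0.15 × 1.8 = 0.27 per minute.
Over the interval, μ = 0.27 × 10 = 2.7 (a 10-minute span = 10 minutes).
P(N ≥ 5) = 1 − P(N ≤ 4) ≈ 0.1371.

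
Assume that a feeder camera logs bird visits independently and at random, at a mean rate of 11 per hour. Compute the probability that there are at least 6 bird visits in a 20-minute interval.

0.1652

Over the interval, μ = 11 × 1/3 ≈ 3.66667 (a 20-minute interval = 1/3 hours).
P(N ≥ 6) = 1 − P(N ≤ 5) = 1 − Σ_{j=0}^{5} e^(−μ) μ^j/j! ≈ 0.1652.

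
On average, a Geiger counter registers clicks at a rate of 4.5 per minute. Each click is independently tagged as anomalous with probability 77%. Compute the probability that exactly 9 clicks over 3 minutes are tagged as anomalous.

0.1194

Thinning: the clicks that are tagged as anomalous themselves form a Poisson process with rate 0.77 × 4.5 = 3.465 per minute.
Over the interval, μ = 3.465 × 3 = 10.395 (3 minutes).
P(N = 9) = e^(−10.395) · 10.395^9/9! ≈ 0.1194.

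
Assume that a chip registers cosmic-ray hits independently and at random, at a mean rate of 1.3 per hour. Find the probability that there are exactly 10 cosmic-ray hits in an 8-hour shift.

Over the interval, μ = 1.3 × 8 = 10.4 (an 8-hour shift = 8 hours).
P(N = 10) = e^(−μ) μ^10/10! = e^(−10.4) · 10.4^10/3628800 ≈ 0.1241.

0.1241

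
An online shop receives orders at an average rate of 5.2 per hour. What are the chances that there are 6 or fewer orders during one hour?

With mean μ = 5.2 per hour,
P(N ≤ 6) = Σ_{j=0}^{6} e^(−μ) μ^j/j! ≈ 0.7324.

0.7324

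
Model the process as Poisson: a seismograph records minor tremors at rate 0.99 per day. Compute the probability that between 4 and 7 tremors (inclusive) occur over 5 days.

0.5997

Over the interval, μ = 0.99 × 5 = 4.95 (5 days).
P(4 ≤ N ≤ 7) = Σ_{j=4}^{7} e^(−4.95) · 4.95^j/j! ≈ 0.5997.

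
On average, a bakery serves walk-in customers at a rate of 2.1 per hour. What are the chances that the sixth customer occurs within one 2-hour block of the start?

0.2469

Over the interval, μ = 2.1 × 2 = 4.2 (a 2-hour block = 2 hours).
The sixth arrival falls in the interval iff at least 6 events occur there: P(S_6 ≤ t) = P(N ≥ 6) = 1 − P(N ≤ 5) ≈ 0.2469.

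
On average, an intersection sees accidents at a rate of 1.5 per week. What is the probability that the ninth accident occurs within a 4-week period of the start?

Over the interval, μ = 1.5 × 4 = 6 (a 4-week period = 4 weeks).
The ninth arrival falls in the interval iff at least 9 events occur there: P(S_9 ≤ t) = P(N ≥ 9) = 1 − P(N ≤ 8) ≈ 0.1528.

0.1528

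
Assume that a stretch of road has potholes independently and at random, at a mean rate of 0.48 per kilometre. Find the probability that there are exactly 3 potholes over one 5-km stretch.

0.2090

Over the interval, μ = 0.48 × 5 = 2.4 (a 5-km stretch = 5 kilometres).
P(N = 3) = e^(−μ) μ^3/3! = e^(−2.4) · 2.4^3/6 ≈ 0.2090.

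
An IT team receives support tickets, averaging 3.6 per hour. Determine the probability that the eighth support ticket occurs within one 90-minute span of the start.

0.1783

Over the interval, μ = 3.6 × 1.5 = 5.4 (a 90-minute span = 1.5 hours).
The eighth arrival falls in the interval iff at least 8 events occur there: P(S_8 ≤ t) = P(N ≥ 8) = 1 − P(N ≤ 7) ≈ 0.1783.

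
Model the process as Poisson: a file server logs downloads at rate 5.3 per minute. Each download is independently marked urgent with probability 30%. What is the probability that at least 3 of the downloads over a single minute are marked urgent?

0.2141

Thinning: the downloads that are marked urgent themselves form a Poisson process with rate 0.3 × 5.3 = 1.59 per minute.
So μ = 1.59.
P(N ≥ 3) = 1 − P(N ≤ 2) ≈ 0.2141.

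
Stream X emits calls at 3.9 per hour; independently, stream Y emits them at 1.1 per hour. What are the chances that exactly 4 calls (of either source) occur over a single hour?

Independent Poisson processes superpose: combined rate λ = 3.9 + 1.1 = 5 per hour.
So μ = 5.
P(N = 4) = e^(−5) · 5^4/4! ≈ 0.1755.

0.1755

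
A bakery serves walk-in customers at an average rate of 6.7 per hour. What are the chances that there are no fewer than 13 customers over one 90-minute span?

0.2132

Over the interval, μ = 6.7 × 1.5 = 10.05 (a 90-minute span = 1.5 hours).
P(N ≥ 13) = 1 − P(N ≤ 12) = 1 − Σ_{j=0}^{12} e^(−μ) μ^j/j! ≈ 0.2132.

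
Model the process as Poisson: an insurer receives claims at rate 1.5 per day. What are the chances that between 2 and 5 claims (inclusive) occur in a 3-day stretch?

Over the interval, μ = 1.5 × 3 = 4.5 (a 3-day stretch = 3 days).
P(2 ≤ N ≤ 5) = Σ_{j=2}^{5} e^(−4.5) · 4.5^j/j! ≈ 0.6418.

0.6418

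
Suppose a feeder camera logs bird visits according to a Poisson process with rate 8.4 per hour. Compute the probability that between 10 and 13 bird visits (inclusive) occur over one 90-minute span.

Over the interval, μ = 8.4 × 1.5 = 12.6 (a 90-minute span = 1.5 hours).
P(10 ≤ N ≤ 13) = Σ_{j=10}^{13} e^(−12.6) · 12.6^j/j! ≈ 0.4230.

0.4230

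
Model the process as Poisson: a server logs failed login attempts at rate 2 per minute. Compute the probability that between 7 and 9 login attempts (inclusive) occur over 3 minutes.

0.3098

Over the interval, μ = 2 × 3 = 6 (3 minutes).
P(7 ≤ N ≤ 9) = Σ_{j=7}^{9} e^(−6) · 6^j/j! ≈ 0.3098.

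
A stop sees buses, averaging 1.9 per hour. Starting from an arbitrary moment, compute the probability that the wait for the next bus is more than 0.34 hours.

The wait for the next event is exponential with rate λ = 1.9 per hour.
P(T > 0.34) = e^(−λt) = e^(−1.9 × 0.34) = e^(−0.646) ≈ 0.5241.

0.5241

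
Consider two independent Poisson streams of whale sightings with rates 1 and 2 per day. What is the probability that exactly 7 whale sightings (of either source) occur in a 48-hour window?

0.1377

Independent Poisson processes superpose: combined rate λ = 1 + 2 = 3 per day.
Over the interval, μ = 3 × 2 = 6 (a 48-hour window = 2 days).
P(N = 7) = e^(−6) · 6^7/7! ≈ 0.1377.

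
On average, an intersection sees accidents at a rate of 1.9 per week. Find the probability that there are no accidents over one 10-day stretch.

0.0663

Over the interval, μ = 1.9 × 10/7 ≈ 2.71429 (a 10-day stretch = 10/7 weeks).
P(N = 0) = e^(−μ) μ^0/0! = e^(−2.71429) · 2.71429^0/1 ≈ 0.0663.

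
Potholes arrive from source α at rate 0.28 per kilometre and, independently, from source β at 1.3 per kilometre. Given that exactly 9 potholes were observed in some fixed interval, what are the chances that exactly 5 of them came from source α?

Given the total, each event is independently from source α with probability p = λ_α/(λ_α+λ_β) = 0.28/1.58 ≈ 0.1772.
So K ~ Binomial(9, 0.28/1.58): P(K = 5) = C(9,5) · (0.28/1.58)^5 · (1.3/1.58)^4 ≈ 0.0101.

0.0101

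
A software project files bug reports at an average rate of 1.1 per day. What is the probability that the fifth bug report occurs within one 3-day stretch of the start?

0.2374

Over the interval, μ = 1.1 × 3 = 3.3 (a 3-day stretch = 3 days).
The fifth arrival falls in the interval iff at least 5 events occur there: P(S_5 ≤ t) = P(N ≥ 5) = 1 − P(N ≤ 4) ≈ 0.2374.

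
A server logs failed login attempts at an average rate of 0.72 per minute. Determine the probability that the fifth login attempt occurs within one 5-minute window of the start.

Over the interval, μ = 0.72 × 5 = 3.6 (a 5-minute window = 5 minutes).
The fifth arrival falls in the interval iff at least 5 events occur there: P(S_5 ≤ t) = P(N ≥ 5) = 1 − P(N ≤ 4) ≈ 0.2936.

0.2936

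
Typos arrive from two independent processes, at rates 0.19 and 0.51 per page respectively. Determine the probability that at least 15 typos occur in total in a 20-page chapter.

0.4296

Independent Poisson processes superpose: combined rate λ = 0.19 + 0.51 = 0.7 per page.
Over the interval, μ = 0.7 × 20 = 14 (a 20-page chapter = 20 pages).
P(N ≥ 15) = 1 − P(N ≤ 14) ≈ 0.4296.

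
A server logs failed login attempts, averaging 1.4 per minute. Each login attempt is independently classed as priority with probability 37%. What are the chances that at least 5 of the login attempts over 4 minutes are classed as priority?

0.0594

Thinning: the login attempts that are classed as priority themselves form a Poisson process with rate 0.37 × 1.4 = 0.518 per minute.
Over the interval, μ = 0.518 × 4 = 2.072 (4 minutes).
P(N ≥ 5) = 1 − P(N ≤ 4) ≈ 0.0594.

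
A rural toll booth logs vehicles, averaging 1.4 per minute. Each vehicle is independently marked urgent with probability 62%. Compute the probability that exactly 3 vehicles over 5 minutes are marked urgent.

Thinning: the vehicles that are marked urgent themselves form a Poisson process with rate 0.62 × 1.4 = 0.868 per minute.
Over the interval, μ = 0.868 × 5 = 4.34 (5 minutes).
P(N = 3) = e^(−4.34) · 4.34^3/3! ≈ 0.1776.

0.1776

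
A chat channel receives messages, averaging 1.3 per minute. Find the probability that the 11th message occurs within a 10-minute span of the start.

0.7483

Over the interval, μ = 1.3 × 10 = 13 (a 10-minute span = 10 minutes).
The 11th arrival falls in the interval iff at least 11 events occur there: P(S_11 ≤ t) = P(N ≥ 11) = 1 − P(N ≤ 10) ≈ 0.7483.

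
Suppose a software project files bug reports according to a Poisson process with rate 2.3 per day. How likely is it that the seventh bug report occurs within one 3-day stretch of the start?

Over the interval, μ = 2.3 × 3 = 6.9 (a 3-day stretch = 3 days).
The seventh arrival falls in the interval iff at least 7 events occur there: P(S_7 ≤ t) = P(N ≥ 7) = 1 − P(N ≤ 6) ≈ 0.5353.

0.5353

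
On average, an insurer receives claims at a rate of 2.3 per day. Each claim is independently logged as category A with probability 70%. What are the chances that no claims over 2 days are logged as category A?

Thinning: the claims that are logged as category A themselves form a Poisson process with rate 0.7 × 2.3 = 1.61 per day.
Over the interval, μ = 1.61 × 2 = 3.22 (2 days).
P(N = 0) = e^(−3.22) · 3.22^0/0! ≈ 0.0400.

0.0400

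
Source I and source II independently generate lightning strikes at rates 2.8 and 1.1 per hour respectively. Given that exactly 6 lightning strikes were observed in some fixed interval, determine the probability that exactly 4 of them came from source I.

0.3170

Given the total, each event is independently from source I with probability p = λ_I/(λ_I+λ_II) = 2.8/3.9 ≈ 0.7179.
So K ~ Binomial(6, 2.8/3.9): P(K = 4) = C(6,4) · (2.8/3.9)^4 · (1.1/3.9)^2 ≈ 0.3170.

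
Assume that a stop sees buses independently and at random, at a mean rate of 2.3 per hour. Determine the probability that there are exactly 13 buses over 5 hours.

0.1001

Over the interval, μ = 2.3 × 5 = 11.5 (5 hours).
P(N = 13) = e^(−μ) μ^13/13! = e^(−11.5) · 11.5^13/6227020800 ≈ 0.1001.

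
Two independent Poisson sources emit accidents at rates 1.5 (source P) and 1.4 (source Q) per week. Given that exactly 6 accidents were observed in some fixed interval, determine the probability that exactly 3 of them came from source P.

Given the total, each event is independently from source P with probability p = λ_P/(λ_P+λ_Q) = 1.5/2.9 ≈ 0.5172.
So K ~ Binomial(6, 1.5/2.9): P(K = 3) = C(6,3) · (1.5/2.9)^3 · (1.4/2.9)^3 ≈ 0.3114.

0.3114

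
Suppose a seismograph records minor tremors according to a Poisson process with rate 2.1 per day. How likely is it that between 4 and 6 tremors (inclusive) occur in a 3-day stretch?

Over the interval, μ = 2.1 × 3 = 6.3 (a 3-day stretch = 3 days).
P(4 ≤ N ≤ 6) = Σ_{j=4}^{6} e^(−6.3) · 6.3^j/j! ≈ 0.4319.

0.4319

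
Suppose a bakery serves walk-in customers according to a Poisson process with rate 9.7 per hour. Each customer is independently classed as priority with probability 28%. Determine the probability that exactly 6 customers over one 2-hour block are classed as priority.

Thinning: the customers that are classed as priority themselves form a Poisson process with rate 0.28 × 9.7 = 2.716 per hour.
Over the interval, μ = 2.716 × 2 = 5.432 (a 2-hour block = 2 hours).
P(N = 6) = e^(−5.432) · 5.432^6/6! ≈ 0.1561.

0.1561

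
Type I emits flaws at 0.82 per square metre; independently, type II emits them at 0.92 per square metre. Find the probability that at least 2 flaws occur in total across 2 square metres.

Independent Poisson processes superpose: combined rate λ = 0.82 + 0.92 = 1.74 per square metre.
Over the interval, μ = 1.74 × 2 = 3.48 (2 square metres).
P(N ≥ 2) = 1 − P(N ≤ 1) ≈ 0.8620.

0.8620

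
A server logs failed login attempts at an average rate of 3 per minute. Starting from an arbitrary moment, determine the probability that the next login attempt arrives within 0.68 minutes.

0.8700

Inter-arrival times are exponential with rate λ = 3 per minute.
P(T ≤ 0.68) = 1 − e^(−λt) = 1 − e^(−3 × 0.68) = 1 − e^(−2.04) ≈ 0.8700.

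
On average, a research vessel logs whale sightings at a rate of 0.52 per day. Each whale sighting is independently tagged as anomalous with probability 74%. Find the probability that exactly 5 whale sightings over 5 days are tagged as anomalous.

0.0321

Thinning: the whale sightings that are tagged as anomalous themselves form a Poisson process with rate 0.74 × 0.52 = 0.3848 per day.
Over the interval, μ = 0.3848 × 5 = 1.924 (5 days).
P(N = 5) = e^(−1.924) · 1.924^5/5! ≈ 0.0321.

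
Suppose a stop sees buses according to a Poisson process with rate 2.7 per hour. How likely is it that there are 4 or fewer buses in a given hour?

0.8629

With mean μ = 2.7 per hour,
P(N ≤ 4) = Σ_{j=0}^{4} e^(−μ) μ^j/j! ≈ 0.8629.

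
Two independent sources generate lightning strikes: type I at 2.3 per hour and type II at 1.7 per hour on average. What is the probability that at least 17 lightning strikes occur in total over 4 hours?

0.4340

Independent Poisson processes superpose: combined rate λ = 2.3 + 1.7 = 4 per hour.
Over the interval, μ = 4 × 4 = 16 (4 hours).
P(N ≥ 17) = 1 − P(N ≤ 16) ≈ 0.4340.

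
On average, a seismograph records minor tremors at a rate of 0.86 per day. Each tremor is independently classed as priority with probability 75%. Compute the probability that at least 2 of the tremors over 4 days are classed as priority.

Thinning: the tremors that are classed as priority themselves form a Poisson process with rate 0.75 × 0.86 = 0.645 per day.
Over the interval, μ = 0.645 × 4 = 2.58 (4 days).
P(N ≥ 2) = 1 − P(N ≤ 1) ≈ 0.7287.

0.7287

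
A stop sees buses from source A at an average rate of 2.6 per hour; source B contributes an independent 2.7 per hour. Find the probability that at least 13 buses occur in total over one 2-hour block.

Independent Poisson processes superpose: combined rate λ = 2.6 + 2.7 = 5.3 per hour.
Over the interval, μ = 5.3 × 2 = 10.6 (a 2-hour block = 2 hours).
P(N ≥ 13) = 1 − P(N ≤ 12) ≈ 0.2684.

0.2684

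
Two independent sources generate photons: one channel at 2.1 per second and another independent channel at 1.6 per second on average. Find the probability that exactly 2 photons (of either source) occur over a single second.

0.1692

Independent Poisson processes superpose: combined rate λ = 2.1 + 1.6 = 3.7 per second.
So μ = 3.7.
P(N = 2) = e^(−3.7) · 3.7^2/2! ≈ 0.1692.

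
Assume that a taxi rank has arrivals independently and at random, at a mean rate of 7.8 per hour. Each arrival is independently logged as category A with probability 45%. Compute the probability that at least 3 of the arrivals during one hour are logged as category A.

0.6810

Thinning: the arrivals that are logged as category A themselves form a Poisson process with rate 0.45 × 7.8 = 3.51 per hour.
So μ = 3.51.
P(N ≥ 3) = 1 − P(N ≤ 2) ≈ 0.6810.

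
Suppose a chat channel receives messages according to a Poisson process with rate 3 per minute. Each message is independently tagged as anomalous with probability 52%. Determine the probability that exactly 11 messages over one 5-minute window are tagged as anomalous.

0.0667

Thinning: the messages that are tagged as anomalous themselves form a Poisson process with rate 0.52 × 3 = 1.56 per minute.
Over the interval, μ = 1.56 × 5 = 7.8 (a 5-minute window = 5 minutes).
P(N = 11) = e^(−7.8) · 7.8^11/11! ≈ 0.0667.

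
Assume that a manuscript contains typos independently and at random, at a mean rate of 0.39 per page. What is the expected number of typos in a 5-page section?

E[N] = λt = 0.39 × 5 = 1.95 (a 5-page section = 5 pages).

1.95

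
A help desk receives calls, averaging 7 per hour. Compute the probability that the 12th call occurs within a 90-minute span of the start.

Over the interval, μ = 7 × 1.5 = 10.5 (a 90-minute span = 1.5 hours).
The 12th arrival falls in the interval iff at least 12 events occur there: P(S_12 ≤ t) = P(N ≥ 12) = 1 − P(N ≤ 11) ≈ 0.3613.

0.3613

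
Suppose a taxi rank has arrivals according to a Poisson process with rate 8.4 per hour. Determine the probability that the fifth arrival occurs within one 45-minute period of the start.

0.7531

Over the interval, μ = 8.4 × 0.75 = 6.3 (a 45-minute period = 0.75 hours).
The fifth arrival falls in the interval iff at least 5 events occur there: P(S_5 ≤ t) = P(N ≥ 5) = 1 − P(N ≤ 4) ≈ 0.7531.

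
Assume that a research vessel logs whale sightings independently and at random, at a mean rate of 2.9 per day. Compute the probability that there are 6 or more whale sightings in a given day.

With mean μ = 2.9 per day,
P(N ≥ 6) = 1 − P(N ≤ 5) = 1 − Σ_{j=0}^{5} e^(−μ) μ^j/j! ≈ 0.0742.

0.0742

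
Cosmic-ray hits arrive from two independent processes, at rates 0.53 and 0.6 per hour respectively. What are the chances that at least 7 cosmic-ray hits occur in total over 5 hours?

0.3377

Independent Poisson processes superpose: combined rate λ = 0.53 + 0.6 = 1.13 per hour.
Over the interval, μ = 1.13 × 5 = 5.65 (5 hours).
P(N ≥ 7) = 1 − P(N ≤ 6) ≈ 0.3377.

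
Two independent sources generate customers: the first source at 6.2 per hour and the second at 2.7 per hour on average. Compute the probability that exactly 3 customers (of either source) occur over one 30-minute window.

0.1715

Independent Poisson processes superpose: combined rate λ = 6.2 + 2.7 = 8.9 per hour.
Over the interval, μ = 8.9 × 0.5 = 4.45 (a 30-minute window = 0.5 hours).
P(N = 3) = e^(−4.45) · 4.45^3/3! ≈ 0.1715.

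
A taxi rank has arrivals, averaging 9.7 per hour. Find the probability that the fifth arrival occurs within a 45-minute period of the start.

0.8507

Over the interval, μ = 9.7 × 0.75 = 7.275 (a 45-minute period = 0.75 hours).
The fifth arrival falls in the interval iff at least 5 events occur there: P(S_5 ≤ t) = P(N ≥ 5) = 1 − P(N ≤ 4) ≈ 0.8507.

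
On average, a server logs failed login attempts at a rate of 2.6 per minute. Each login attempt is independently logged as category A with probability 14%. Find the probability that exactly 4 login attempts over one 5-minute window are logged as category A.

Thinning: the login attempts that are logged as category A themselves form a Poisson process with rate 0.14 × 2.6 = 0.364 per minute.
Over the interval, μ = 0.364 × 5 = 1.82 (a 5-minute window = 5 minutes).
P(N = 4) = e^(−1.82) · 1.82^4/4! ≈ 0.0741.

0.0741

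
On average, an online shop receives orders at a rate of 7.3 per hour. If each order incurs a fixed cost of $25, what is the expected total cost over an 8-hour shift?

$1460

E[N] = 7.3 × 8 = 58.4 (an 8-hour shift = 8 hours); E[cost] = 58.4 × $25 = $1460.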